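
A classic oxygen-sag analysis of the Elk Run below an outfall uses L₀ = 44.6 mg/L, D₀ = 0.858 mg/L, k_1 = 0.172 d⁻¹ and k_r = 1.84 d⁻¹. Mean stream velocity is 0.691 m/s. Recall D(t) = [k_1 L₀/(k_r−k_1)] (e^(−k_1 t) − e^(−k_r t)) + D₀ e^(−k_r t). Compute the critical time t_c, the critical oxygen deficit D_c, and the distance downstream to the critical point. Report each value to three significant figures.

t_c = [1/(k_r−k_1)] ln[(k_r/k_1)(1 − D₀(k_r−k_1)/(k_1 L₀))]
= [1/(1.84−0.172)] ln[(1.84/0.172)(1 − 0.858×1.668/(0.172×44.6))]
= (1/1.668) ln[10.70 × 0.8134] = 0.5995 × ln(8.702) = 0.5995 × 2.164 = 1.297 d.
L(t_c) = L₀ e^(−k_1 t_c) = 44.6 × 0.8000 = 35.68 mg/L, and at the critical point k_r D_c = k_1 L, so D_c = (0.172/1.84) × 35.68 = 3.335 mg/L.
x_c = v t_c = 0.691 m/s × 1.297 d × 86400 s/d = 77440 m ≈ 77.4 km.

t_c ≈ 1.30 d; D_c ≈ 3.34 mg/L; x_c ≈ 77.4 km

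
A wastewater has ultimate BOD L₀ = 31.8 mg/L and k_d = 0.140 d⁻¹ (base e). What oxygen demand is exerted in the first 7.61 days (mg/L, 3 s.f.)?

y ≈ 20.8 mg/L

y_t = L₀(1 − e^(−k_d t)) = 31.8 × (1 − e^(−0.140×7.61))
= 31.8 × (1 − 0.3446) = 31.8 × 0.6554 = 20.84 mg/L.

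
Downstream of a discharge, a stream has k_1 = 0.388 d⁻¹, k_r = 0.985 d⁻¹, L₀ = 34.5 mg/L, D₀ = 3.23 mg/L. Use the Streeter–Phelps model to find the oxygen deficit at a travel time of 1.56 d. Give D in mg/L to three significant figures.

k_1 L₀/(k_r−k_1) = 0.388×34.5/(0.985−0.388) = 13.39/0.5970 = 22.42 mg/L.
e^(−k_1 t) = e^(−0.388×1.560) = 0.5459; e^(−k_r t) = e^(−0.985×1.560) = 0.2151.
D = 22.42 × (0.5459 − 0.2151) + 3.23 × 0.2151 = 7.417 + 0.6948 = 8.112 mg/L.

D ≈ 8.11 mg/L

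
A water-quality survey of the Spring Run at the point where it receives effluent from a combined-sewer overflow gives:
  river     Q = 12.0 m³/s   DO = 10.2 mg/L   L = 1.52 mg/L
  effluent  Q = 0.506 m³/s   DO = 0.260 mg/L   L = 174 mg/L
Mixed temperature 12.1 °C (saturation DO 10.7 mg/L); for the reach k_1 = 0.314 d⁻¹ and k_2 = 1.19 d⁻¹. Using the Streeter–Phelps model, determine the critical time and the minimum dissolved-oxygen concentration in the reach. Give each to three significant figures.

Mixed DO = (12.0×10.2 + 0.506×0.260)/(12.0+0.506) = 122.5/12.51 = 9.798 mg/L.
Mixed L₀ = (12.0×1.52 + 0.506×174)/(12.51) = 106.3/12.51 = 8.499 mg/L.
Initial deficit D₀ = C_s − DO₀ = 10.7 − 9.798 = 0.9022 mg/L.
t_c = (1/0.8760) ln[(1.19/0.314)(1 − 0.9022×0.8760/(0.314×8.499))] = 1.142 × ln(2.667) = 1.120 d.
D_c = (0.314/1.19) × 8.499 × e^(−0.314×1.120) = 0.2639 × 8.499 × 0.7035 = 1.578 mg/L.
Minimum DO = 10.7 − 1.578 = 9.122 mg/L.

t_c ≈ 1.12 d; minimum DO ≈ 9.12 mg/L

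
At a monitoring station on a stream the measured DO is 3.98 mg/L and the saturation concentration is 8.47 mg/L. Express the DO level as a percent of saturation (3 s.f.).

% saturation = C/C_s × 100 = 3.98/8.47 × 100 = 47.0 %.

47.0 % saturation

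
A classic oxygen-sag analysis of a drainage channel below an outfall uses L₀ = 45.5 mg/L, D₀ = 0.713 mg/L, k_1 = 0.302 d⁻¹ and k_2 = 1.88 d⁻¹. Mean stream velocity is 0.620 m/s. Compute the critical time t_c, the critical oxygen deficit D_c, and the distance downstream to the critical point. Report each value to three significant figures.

At the critical point dD/dt = 0, so k_1 L₀ e^(−k_1 t) = k_2 D. Substituting D(t) from the Streeter–Phelps equation and solving for t gives
t_c = ln[(k_2/k_1)(1 − D₀(k_2−k_1)/(k_1 L₀))] / (k_2−k_1).
Here k_2−k_1 = 1.578 d⁻¹ and 1 − D₀(k_2−k_1)/(k_1 L₀) = 1 − 0.713×1.578/(0.302×45.5) = 0.9181, so
t_c = ln(6.225 × 0.9181) / 1.578 = 1.743 / 1.578 = 1.105 d.
L(t_c) = L₀ e^(−k_1 t_c) = 45.5 × 0.7163 = 32.59 mg/L, and at the critical point k_2 D_c = k_1 L, so D_c = (0.302/1.88) × 32.59 = 5.236 mg/L.
x_c = v t_c = 0.620 m/s × 1.105 d × 86400 s/d = 59180 m ≈ 59.2 km.

t_c ≈ 1.10 d; D_c ≈ 5.24 mg/L; x_c ≈ 59.2 km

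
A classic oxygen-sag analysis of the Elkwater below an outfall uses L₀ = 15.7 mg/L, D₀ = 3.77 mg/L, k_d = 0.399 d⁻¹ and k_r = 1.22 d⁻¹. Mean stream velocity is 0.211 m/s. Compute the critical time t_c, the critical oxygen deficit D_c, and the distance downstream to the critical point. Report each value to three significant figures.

t_c = [1/(k_r−k_d)] ln[(k_r/k_d)(1 − D₀(k_r−k_d)/(k_d L₀))]
= [1/(1.22−0.399)] ln[(1.22/0.399)(1 − 3.77×0.8210/(0.399×15.7))]
= (1/0.8210) ln[3.058 × 0.5059] = 1.218 × ln(1.547) = 1.218 × 0.4362 = 0.5313 d.
D_c = (k_d/k_r) L₀ e^(−k_d t_c) = (0.399/1.22) × 15.7 × e^(−0.399×0.5313) = 0.3270 × 15.7 × 0.8090 = 4.154 mg/L.
x_c = v t_c = 0.211 m/s × 0.5313 d × 86400 s/d = 9687 m ≈ 9.69 km.

t_c ≈ 0.531 d; D_c ≈ 4.15 mg/L; x_c ≈ 9.69 km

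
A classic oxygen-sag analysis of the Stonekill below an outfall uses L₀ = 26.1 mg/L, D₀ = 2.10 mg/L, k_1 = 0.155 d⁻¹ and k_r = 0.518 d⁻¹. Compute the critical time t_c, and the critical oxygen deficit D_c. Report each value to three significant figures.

t_c ≈ 2.75 d; D_c ≈ 5.10 mg/L

t_c = [1/(k_r−k_1)] ln[(k_r/k_1)(1 − D₀(k_r−k_1)/(k_1 L₀))]
= [1/(0.518−0.155)] ln[(0.518/0.155)(1 − 2.10×0.3630/(0.155×26.1))]
= (1/0.3630) ln[3.342 × 0.8116] = 2.755 × ln(2.712) = 2.755 × 0.9978 = 2.749 d.
D_c = (k_1/k_r) L₀ e^(−k_1 t_c) = (0.155/0.518) × 26.1 × e^(−0.155×2.749) = 0.2992 × 26.1 × 0.6531 = 5.101 mg/L.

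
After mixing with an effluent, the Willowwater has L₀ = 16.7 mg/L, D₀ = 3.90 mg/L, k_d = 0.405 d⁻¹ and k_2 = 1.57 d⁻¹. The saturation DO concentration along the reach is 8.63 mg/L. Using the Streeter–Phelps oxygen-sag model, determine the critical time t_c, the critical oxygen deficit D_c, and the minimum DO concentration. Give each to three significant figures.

At the critical point dD/dt = 0, so k_d L₀ e^(−k_d t) = k_2 D. Substituting D(t) from the Streeter–Phelps equation and solving for t gives
t_c = ln[(k_2/k_d)(1 − D₀(k_2−k_d)/(k_d L₀))] / (k_2−k_d).
Here k_2−k_d = 1.165 d⁻¹ and 1 − D₀(k_2−k_d)/(k_d L₀) = 1 − 3.90×1.165/(0.405×16.7) = 0.3282, so
t_c = ln(3.877 × 0.3282) / 1.165 = 0.2409 / 1.165 = 0.2068 d.
D_c = (k_d/k_2) L₀ e^(−k_d t_c) = (0.405/1.57) × 16.7 × e^(−0.405×0.2068) = 0.2580 × 16.7 × 0.9197 = 3.962 mg/L.
Minimum DO = C_s − D_c = 8.63 − 3.962 = 4.668 mg/L.

t_c ≈ 0.207 d; D_c ≈ 3.96 mg/L; min DO ≈ 4.67 mg/L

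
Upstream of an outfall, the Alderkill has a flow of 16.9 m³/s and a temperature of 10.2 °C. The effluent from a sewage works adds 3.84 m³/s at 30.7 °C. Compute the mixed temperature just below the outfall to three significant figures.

14.0 °C

Flow-weighted mixing: C = (Q_r C_r + Q_w C_w)/(Q_r + Q_w)
= (16.9×10.2 + 3.84×30.7)/(16.9 + 3.84) = 290.3/20.74 = 14.00 °C.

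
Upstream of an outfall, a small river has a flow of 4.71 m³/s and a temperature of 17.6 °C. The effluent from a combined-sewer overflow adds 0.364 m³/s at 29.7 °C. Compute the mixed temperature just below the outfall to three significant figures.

18.5 °C

Flow-weighted mixing: C = (Q_r C_r + Q_w C_w)/(Q_r + Q_w)
= (4.71×17.6 + 0.364×29.7)/(4.71 + 0.364) = 93.71/5.074 = 18.47 °C.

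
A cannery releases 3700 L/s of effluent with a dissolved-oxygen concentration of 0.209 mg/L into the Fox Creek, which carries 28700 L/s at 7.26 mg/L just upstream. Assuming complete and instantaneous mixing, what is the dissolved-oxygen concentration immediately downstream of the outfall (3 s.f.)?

6.45 mg/L

Flow-weighted mixing: C = (Q_r C_r + Q_w C_w)/(Q_r + Q_w)
= (28700×7.26 + 3700×0.209)/(28700 + 3700) = 209100/32400 = 6.455 mg/L.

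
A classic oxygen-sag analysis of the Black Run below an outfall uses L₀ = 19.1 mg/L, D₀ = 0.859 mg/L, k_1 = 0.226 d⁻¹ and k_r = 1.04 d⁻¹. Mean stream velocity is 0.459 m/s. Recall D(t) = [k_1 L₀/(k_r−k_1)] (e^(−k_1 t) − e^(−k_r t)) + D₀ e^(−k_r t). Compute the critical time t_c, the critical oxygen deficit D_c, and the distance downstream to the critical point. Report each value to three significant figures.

t_c ≈ 1.66 d; D_c ≈ 2.85 mg/L; x_c ≈ 65.8 km

t_c = [1/(k_r−k_1)] ln[(k_r/k_1)(1 − D₀(k_r−k_1)/(k_1 L₀))]
= [1/(1.04−0.226)] ln[(1.04/0.226)(1 − 0.859×0.8140/(0.226×19.1))]
= (1/0.8140) ln[4.602 × 0.8380] = 1.229 × ln(3.856) = 1.229 × 1.350 = 1.658 d.
D_c = (k_1/k_r) L₀ e^(−k_1 t_c) = (0.226/1.04) × 19.1 × e^(−0.226×1.658) = 0.2173 × 19.1 × 0.6875 = 2.853 mg/L.
x_c = v t_c = 0.459 m/s × 1.658 d × 86400 s/d = 65760 m ≈ 65.8 km.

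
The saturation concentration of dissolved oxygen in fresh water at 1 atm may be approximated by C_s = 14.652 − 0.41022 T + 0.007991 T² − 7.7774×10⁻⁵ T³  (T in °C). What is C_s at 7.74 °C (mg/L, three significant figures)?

C_s ≈ 11.9 mg/L

C_s = 14.652 − 0.41022×7.74 + 0.007991×7.74² − 7.7774×10⁻⁵×7.74³ = 11.92 mg/L.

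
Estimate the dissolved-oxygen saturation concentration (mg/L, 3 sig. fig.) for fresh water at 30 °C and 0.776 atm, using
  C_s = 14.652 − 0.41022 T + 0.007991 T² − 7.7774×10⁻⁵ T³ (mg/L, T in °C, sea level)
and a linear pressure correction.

C_s ≈ 5.77 mg/L

At sea level: C_s = 14.652 − 0.41022×30 + 0.007991×30² − 7.7774×10⁻⁵×30³ = 7.437 mg/L.
Pressure correction: C_s' = 7.437 × 0.776 = 5.771 mg/L.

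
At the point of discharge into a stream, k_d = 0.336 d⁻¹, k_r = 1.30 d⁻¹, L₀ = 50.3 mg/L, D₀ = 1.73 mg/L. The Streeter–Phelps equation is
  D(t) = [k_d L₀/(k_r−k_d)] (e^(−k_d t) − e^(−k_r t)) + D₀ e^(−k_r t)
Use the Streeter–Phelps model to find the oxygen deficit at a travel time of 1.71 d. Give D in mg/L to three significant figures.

D ≈ 8.16 mg/L

k_d L₀/(k_r−k_d) = 0.336×50.3/(1.30−0.336) = 16.90/0.9640 = 17.53 mg/L.
e^(−k_d t) = e^(−0.336×1.710) = 0.5630; e^(−k_r t) = e^(−1.30×1.710) = 0.1083.
D = 17.53 × (0.5630 − 0.1083) + 1.73 × 0.1083 = 7.971 + 0.1873 = 8.159 mg/L.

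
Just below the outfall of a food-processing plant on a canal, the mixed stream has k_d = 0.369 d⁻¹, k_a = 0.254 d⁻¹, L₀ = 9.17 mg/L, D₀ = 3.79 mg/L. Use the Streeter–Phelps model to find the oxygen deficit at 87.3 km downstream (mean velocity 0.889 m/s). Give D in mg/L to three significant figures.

D ≈ 5.54 mg/L

Travel time t = x/v = 87.3 km / (0.889 m/s) = 87300 m / 0.889 m/s = 98200 s = 1.137 d.
k_d L₀/(k_a−k_d) = 0.369×9.17/(0.254−0.369) = 3.384/-0.1150 = -29.42 mg/L.
e^(−k_d t) = e^(−0.369×1.137) = 0.6574; e^(−k_a t) = e^(−0.254×1.137) = 0.7492.
D = -29.42 × (0.6574 − 0.7492) + 3.79 × 0.7492 = 2.701 + 2.840 = 5.541 mg/L.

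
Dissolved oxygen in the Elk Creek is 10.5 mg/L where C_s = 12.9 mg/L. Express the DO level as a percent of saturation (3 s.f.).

81.4 % saturation

% saturation = C/C_s × 100 = 10.5/12.9 × 100 = 81.4 %.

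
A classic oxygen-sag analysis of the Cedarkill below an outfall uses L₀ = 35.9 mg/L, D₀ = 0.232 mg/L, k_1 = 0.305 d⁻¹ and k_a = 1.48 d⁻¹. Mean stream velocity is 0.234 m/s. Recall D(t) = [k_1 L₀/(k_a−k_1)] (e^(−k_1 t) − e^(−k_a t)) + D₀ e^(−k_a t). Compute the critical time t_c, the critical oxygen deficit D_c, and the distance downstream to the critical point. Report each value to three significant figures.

t_c ≈ 1.32 d; D_c ≈ 4.94 mg/L; x_c ≈ 26.7 km

t_c = [1/(k_a−k_1)] ln[(k_a/k_1)(1 − D₀(k_a−k_1)/(k_1 L₀))]
= [1/(1.48−0.305)] ln[(1.48/0.305)(1 − 0.232×1.175/(0.305×35.9))]
= (1/1.175) ln[4.852 × 0.9751] = 0.8511 × ln(4.732) = 0.8511 × 1.554 = 1.323 d.
D_c = (k_1/k_a) L₀ e^(−k_1 t_c) = (0.305/1.48) × 35.9 × e^(−0.305×1.323) = 0.2061 × 35.9 × 0.6680 = 4.942 mg/L.
x_c = v t_c = 0.234 m/s × 1.323 d × 86400 s/d = 26740 m ≈ 26.7 km.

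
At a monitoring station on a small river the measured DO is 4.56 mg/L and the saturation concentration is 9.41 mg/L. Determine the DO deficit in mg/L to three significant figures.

D ≈ 4.85 mg/L

D = C_s − C = 9.41 − 4.56 = 4.85 mg/L.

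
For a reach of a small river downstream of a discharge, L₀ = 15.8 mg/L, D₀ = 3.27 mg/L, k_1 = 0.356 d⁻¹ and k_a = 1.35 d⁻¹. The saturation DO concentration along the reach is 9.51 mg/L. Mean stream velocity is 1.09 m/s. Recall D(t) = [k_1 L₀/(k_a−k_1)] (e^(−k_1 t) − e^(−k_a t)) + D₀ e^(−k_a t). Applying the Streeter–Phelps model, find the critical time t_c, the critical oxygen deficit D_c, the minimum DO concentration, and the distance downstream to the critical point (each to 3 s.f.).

With k_a/k_1 = 3.792 and 1 − D₀(k_a−k_1)/(k_1 L₀) = 0.4221,
t_c = ln(3.792 × 0.4221) / (1.35 − 0.356) = ln(1.601) / 0.9940 = 0.4705/0.9940 = 0.4733 d.
L(t_c) = L₀ e^(−k_1 t_c) = 15.8 × 0.8449 = 13.35 mg/L, and at the critical point k_a D_c = k_1 L, so D_c = (0.356/1.35) × 13.35 = 3.520 mg/L.
Minimum DO = C_s − D_c = 9.51 − 3.520 = 5.990 mg/L.
x_c = v t_c = 1.09 m/s × 0.4733 d × 86400 s/d = 44580 m ≈ 44.6 km.

t_c ≈ 0.473 d; D_c ≈ 3.52 mg/L; min DO ≈ 5.99 mg/L; x_c ≈ 44.6 km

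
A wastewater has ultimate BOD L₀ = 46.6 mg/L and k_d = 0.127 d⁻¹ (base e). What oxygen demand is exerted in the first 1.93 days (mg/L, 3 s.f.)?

y ≈ 10.1 mg/L

y_t = L₀(1 − e^(−k_d t)) = 46.6 × (1 − e^(−0.127×1.93))
= 46.6 × (1 − 0.7826) = 46.6 × 0.2174 = 10.13 mg/L.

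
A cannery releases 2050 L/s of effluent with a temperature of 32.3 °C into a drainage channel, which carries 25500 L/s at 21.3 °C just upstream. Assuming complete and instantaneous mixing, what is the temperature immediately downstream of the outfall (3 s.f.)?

Flow-weighted mixing: C = (Q_r C_r + Q_w C_w)/(Q_r + Q_w)
= (25500×21.3 + 2050×32.3)/(25500 + 2050) = 609400/27550 = 22.12 °C.

22.1 °C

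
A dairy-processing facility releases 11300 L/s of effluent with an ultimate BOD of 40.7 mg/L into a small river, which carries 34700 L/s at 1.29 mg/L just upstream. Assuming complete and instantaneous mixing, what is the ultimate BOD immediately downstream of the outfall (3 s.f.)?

11.0 mg/L

Flow-weighted mixing: C = (Q_r C_r + Q_w C_w)/(Q_r + Q_w)
= (34700×1.29 + 11300×40.7)/(34700 + 11300) = 504700/46000 = 10.97 mg/L.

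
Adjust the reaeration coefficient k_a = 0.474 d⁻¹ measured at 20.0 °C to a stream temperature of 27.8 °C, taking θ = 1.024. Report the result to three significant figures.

k_a ≈ 0.570 d⁻¹

k_a(T₂) = k_a(T₁) · θ^(T₂−T₁) = 0.474 × 1.024^(27.8−20.0)
= 0.474 × 1.024^7.80 = 0.474 × 1.203 = 0.5703 d⁻¹.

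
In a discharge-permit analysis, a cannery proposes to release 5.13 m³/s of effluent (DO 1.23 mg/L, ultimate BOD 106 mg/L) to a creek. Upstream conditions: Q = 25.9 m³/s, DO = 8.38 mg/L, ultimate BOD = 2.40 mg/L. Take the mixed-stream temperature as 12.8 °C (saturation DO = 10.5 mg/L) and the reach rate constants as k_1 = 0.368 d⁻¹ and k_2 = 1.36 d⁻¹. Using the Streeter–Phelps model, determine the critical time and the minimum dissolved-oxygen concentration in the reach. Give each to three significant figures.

t_c ≈ 0.704 d; minimum DO ≈ 6.42 mg/L

Mixed DO = (25.9×8.38 + 5.13×1.23)/(25.9+5.13) = 223.4/31.03 = 7.198 mg/L.
Mixed L₀ = (25.9×2.40 + 5.13×106)/(31.03) = 605.9/31.03 = 19.53 mg/L.
Initial deficit D₀ = C_s − DO₀ = 10.5 − 7.198 = 3.302 mg/L.
t_c = (1/0.9920) ln[(1.36/0.368)(1 − 3.302×0.9920/(0.368×19.53))] = 1.008 × ln(2.011) = 0.7043 d.
D_c = (0.368/1.36) × 19.53 × e^(−0.368×0.7043) = 0.2706 × 19.53 × 0.7717 = 4.078 mg/L.
Minimum DO = 10.5 − 4.078 = 6.422 mg/L.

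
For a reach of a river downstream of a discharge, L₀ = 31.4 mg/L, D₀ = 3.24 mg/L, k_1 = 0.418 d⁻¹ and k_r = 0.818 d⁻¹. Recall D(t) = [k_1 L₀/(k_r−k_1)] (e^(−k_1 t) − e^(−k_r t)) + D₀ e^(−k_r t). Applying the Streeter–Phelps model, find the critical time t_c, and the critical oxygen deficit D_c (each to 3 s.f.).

t_c ≈ 1.42 d; D_c ≈ 8.87 mg/L

With k_r/k_1 = 1.957 and 1 − D₀(k_r−k_1)/(k_1 L₀) = 0.9013,
t_c = ln(1.957 × 0.9013) / (0.818 − 0.418) = ln(1.764) / 0.4000 = 0.5674/0.4000 = 1.419 d.
L(t_c) = L₀ e^(−k_1 t_c) = 31.4 × 0.5527 = 17.35 mg/L, and at the critical point k_r D_c = k_1 L, so D_c = (0.418/0.818) × 17.35 = 8.868 mg/L.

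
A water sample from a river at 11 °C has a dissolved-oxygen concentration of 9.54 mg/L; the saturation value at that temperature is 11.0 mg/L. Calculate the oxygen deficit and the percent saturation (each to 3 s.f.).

D = C_s − C = 11.0 − 9.54 = 1.46 mg/L.
% saturation = 9.54/11.0 × 100 = 86.7 %.

D ≈ 1.46 mg/L; 86.7 % saturation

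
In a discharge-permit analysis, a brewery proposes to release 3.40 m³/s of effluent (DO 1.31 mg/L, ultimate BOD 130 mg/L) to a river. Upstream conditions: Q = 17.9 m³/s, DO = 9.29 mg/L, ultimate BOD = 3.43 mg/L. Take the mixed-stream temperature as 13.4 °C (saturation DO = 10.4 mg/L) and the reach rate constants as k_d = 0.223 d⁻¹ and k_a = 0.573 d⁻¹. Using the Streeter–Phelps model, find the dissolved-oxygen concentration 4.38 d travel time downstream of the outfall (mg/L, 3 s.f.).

Mixed DO = (17.9×9.29 + 3.40×1.31)/(17.9+3.40) = 170.7/21.30 = 8.016 mg/L.
Mixed L₀ = (17.9×3.43 + 3.40×130)/(21.30) = 503.4/21.30 = 23.63 mg/L.
Initial deficit D₀ = C_s − DO₀ = 10.4 − 8.016 = 2.384 mg/L.
D(4.38) = [0.223×23.63/(0.573−0.223)](e^(−0.223×4.38) − e^(−0.573×4.38)) + 2.384 e^(−0.573×4.38)
= 15.06 × (0.3765 − 0.08129) + 2.384 × 0.08129 = 4.640 mg/L.
DO = 10.4 − 4.640 = 5.760 mg/L.

DO ≈ 5.76 mg/L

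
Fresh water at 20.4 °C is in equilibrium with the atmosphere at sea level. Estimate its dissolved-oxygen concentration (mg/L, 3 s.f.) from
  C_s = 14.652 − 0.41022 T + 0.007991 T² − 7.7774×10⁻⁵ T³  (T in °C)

C_s ≈ 8.95 mg/L

C_s = 14.652 − 0.41022×20.4 + 0.007991×20.4² − 7.7774×10⁻⁵×20.4³ = 8.949 mg/L.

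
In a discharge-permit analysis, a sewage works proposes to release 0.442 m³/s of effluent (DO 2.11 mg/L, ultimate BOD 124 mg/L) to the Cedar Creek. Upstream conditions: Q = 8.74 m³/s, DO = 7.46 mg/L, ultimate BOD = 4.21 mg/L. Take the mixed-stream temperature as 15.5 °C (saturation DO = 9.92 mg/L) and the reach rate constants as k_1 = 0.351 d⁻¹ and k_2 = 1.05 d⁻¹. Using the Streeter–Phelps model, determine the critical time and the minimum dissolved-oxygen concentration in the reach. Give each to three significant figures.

Mixed DO = (8.74×7.46 + 0.442×2.11)/(8.74+0.442) = 66.13/9.182 = 7.202 mg/L.
Mixed L₀ = (8.74×4.21 + 0.442×124)/(9.182) = 91.60/9.182 = 9.976 mg/L.
Initial deficit D₀ = C_s − DO₀ = 9.92 − 7.202 = 2.718 mg/L.
t_c = (1/0.6990) ln[(1.05/0.351)(1 − 2.718×0.6990/(0.351×9.976))] = 1.431 × ln(1.369) = 0.4490 d.
D_c = (0.351/1.05) × 9.976 × e^(−0.351×0.4490) = 0.3343 × 9.976 × 0.8542 = 2.849 mg/L.
Minimum DO = 9.92 − 2.849 = 7.071 mg/L.

t_c ≈ 0.449 d; minimum DO ≈ 7.07 mg/L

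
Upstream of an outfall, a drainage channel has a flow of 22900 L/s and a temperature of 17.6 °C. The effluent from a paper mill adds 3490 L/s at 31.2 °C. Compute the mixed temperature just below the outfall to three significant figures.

19.4 °C

Flow-weighted mixing: C = (Q_r C_r + Q_w C_w)/(Q_r + Q_w)
= (22900×17.6 + 3490×31.2)/(22900 + 3490) = 511900/26390 = 19.40 °C.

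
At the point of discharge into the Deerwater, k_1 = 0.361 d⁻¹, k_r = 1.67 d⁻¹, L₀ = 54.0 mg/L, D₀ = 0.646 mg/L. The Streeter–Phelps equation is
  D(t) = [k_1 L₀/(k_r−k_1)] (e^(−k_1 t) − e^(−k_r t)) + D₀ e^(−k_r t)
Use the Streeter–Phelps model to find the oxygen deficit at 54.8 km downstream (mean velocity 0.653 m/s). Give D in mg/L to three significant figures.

Travel time t = x/v = 54.8 km / (0.653 m/s) = 54800 m / 0.653 m/s = 83920 s = 0.9713 d.
k_1 L₀/(k_r−k_1) = 0.361×54.0/(1.67−0.361) = 19.49/1.309 = 14.89 mg/L.
e^(−k_1 t) = e^(−0.361×0.9713) = 0.7042; e^(−k_r t) = e^(−1.67×0.9713) = 0.1975.
D = 14.89 × (0.7042 − 0.1975) + 0.646 × 0.1975 = 7.547 + 0.1276 = 7.674 mg/L.

D ≈ 7.67 mg/L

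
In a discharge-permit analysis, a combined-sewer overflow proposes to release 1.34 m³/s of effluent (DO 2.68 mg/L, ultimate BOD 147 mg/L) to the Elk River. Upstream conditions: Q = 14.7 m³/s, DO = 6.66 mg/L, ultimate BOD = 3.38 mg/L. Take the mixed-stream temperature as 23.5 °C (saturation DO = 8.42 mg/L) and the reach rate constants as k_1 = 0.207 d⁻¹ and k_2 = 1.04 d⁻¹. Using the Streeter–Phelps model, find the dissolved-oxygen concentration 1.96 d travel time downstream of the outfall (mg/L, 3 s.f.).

DO ≈ 6.10 mg/L

Mixed DO = (14.7×6.66 + 1.34×2.68)/(14.7+1.34) = 101.5/16.04 = 6.328 mg/L.
Mixed L₀ = (14.7×3.38 + 1.34×147)/(16.04) = 246.7/16.04 = 15.38 mg/L.
Initial deficit D₀ = C_s − DO₀ = 8.42 − 6.328 = 2.092 mg/L.
D(1.96) = [0.207×15.38/(1.04−0.207)](e^(−0.207×1.96) − e^(−1.04×1.96)) + 2.092 e^(−1.04×1.96)
= 3.821 × (0.6665 − 0.1302) + 2.092 × 0.1302 = 2.322 mg/L.
DO = 8.42 − 2.322 = 6.098 mg/L.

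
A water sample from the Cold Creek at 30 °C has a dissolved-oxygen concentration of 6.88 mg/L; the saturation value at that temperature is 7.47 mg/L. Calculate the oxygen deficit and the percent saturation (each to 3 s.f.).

D ≈ 0.590 mg/L; 92.1 % saturation

D = C_s − C = 7.47 − 6.88 = 0.590 mg/L.
% saturation = 6.88/7.47 × 100 = 92.1 %.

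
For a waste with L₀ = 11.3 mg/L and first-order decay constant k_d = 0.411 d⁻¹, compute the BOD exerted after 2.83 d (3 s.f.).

y ≈ 7.77 mg/L

y_t = L₀(1 − e^(−k_d t)) = 11.3 × (1 − e^(−0.411×2.83))
= 11.3 × (1 − 0.3125) = 11.3 × 0.6875 = 7.769 mg/L.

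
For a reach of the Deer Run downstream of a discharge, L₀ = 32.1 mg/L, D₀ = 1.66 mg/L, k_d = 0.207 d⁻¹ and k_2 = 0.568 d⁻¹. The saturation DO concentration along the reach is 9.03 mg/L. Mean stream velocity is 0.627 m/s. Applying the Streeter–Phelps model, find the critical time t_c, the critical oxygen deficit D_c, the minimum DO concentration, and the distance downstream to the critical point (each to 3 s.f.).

t_c ≈ 2.53 d; D_c ≈ 6.92 mg/L; min DO ≈ 2.11 mg/L; x_c ≈ 137 km

t_c = [1/(k_2−k_d)] ln[(k_2/k_d)(1 − D₀(k_2−k_d)/(k_d L₀))]
= [1/(0.568−0.207)] ln[(0.568/0.207)(1 − 1.66×0.3610/(0.207×32.1))]
= (1/0.3610) ln[2.744 × 0.9098] = 2.770 × ln(2.496) = 2.770 × 0.9149 = 2.534 d.
L(t_c) = L₀ e^(−k_d t_c) = 32.1 × 0.5918 = 19.00 mg/L, and at the critical point k_2 D_c = k_d L, so D_c = (0.207/0.568) × 19.00 = 6.923 mg/L.
Minimum DO = C_s − D_c = 9.03 − 6.923 = 2.107 mg/L.
x_c = v t_c = 0.627 m/s × 2.534 d × 86400 s/d = 137300 m ≈ 137 km.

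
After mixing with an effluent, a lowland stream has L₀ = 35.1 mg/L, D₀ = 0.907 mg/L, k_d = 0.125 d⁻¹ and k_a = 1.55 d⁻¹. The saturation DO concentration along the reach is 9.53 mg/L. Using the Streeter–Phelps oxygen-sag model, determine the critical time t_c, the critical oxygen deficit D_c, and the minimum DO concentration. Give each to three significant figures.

With k_a/k_d = 12.40 and 1 − D₀(k_a−k_d)/(k_d L₀) = 0.7054,
t_c = ln(12.40 × 0.7054) / (1.55 − 0.125) = ln(8.747) / 1.425 = 2.169/1.425 = 1.522 d.
L(t_c) = L₀ e^(−k_d t_c) = 35.1 × 0.8268 = 29.02 mg/L, and at the critical point k_a D_c = k_d L, so D_c = (0.125/1.55) × 29.02 = 2.340 mg/L.
Minimum DO = C_s − D_c = 9.53 − 2.340 = 7.190 mg/L.

t_c ≈ 1.52 d; D_c ≈ 2.34 mg/L; min DO ≈ 7.19 mg/L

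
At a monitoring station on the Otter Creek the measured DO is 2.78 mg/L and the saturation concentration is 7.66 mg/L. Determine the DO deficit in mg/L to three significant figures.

D ≈ 4.88 mg/L

D = C_s − C = 7.66 − 2.78 = 4.88 mg/L.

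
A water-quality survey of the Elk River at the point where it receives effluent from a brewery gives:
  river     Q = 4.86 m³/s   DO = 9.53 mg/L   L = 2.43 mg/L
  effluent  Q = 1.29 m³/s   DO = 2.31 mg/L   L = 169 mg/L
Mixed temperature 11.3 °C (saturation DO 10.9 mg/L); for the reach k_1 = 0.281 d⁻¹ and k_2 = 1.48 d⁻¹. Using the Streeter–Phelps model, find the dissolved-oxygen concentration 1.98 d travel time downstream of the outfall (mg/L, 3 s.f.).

Mixed DO = (4.86×9.53 + 1.29×2.31)/(4.86+1.29) = 49.30/6.150 = 8.016 mg/L.
Mixed L₀ = (4.86×2.43 + 1.29×169)/(6.150) = 229.8/6.150 = 37.37 mg/L.
Initial deficit D₀ = C_s − DO₀ = 10.9 − 8.016 = 2.884 mg/L.
D(1.98) = [0.281×37.37/(1.48−0.281)](e^(−0.281×1.98) − e^(−1.48×1.98)) + 2.884 e^(−1.48×1.98)
= 8.758 × (0.5733 − 0.05338) + 2.884 × 0.05338 = 4.707 mg/L.
DO = 10.9 − 4.707 = 6.193 mg/L.

DO ≈ 6.19 mg/L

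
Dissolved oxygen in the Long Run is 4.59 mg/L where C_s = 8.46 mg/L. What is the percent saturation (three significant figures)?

% saturation = C/C_s × 100 = 4.59/8.46 × 100 = 54.3 %.

54.3 % saturation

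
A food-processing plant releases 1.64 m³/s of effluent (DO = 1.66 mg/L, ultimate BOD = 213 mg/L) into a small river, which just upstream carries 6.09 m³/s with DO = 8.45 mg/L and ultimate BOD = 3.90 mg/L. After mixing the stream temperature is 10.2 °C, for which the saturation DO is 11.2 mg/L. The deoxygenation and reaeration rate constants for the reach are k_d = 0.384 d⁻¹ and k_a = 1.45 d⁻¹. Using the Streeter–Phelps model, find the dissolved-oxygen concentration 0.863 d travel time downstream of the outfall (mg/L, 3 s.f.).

DO ≈ 2.49 mg/L

Mixed DO = (6.09×8.45 + 1.64×1.66)/(6.09+1.64) = 54.18/7.730 = 7.009 mg/L.
Mixed L₀ = (6.09×3.90 + 1.64×213)/(7.730) = 373.1/7.730 = 48.26 mg/L.
Initial deficit D₀ = C_s − DO₀ = 11.2 − 7.009 = 4.191 mg/L.
D(0.863) = [0.384×48.26/(1.45−0.384)](e^(−0.384×0.863) − e^(−1.45×0.863)) + 4.191 e^(−1.45×0.863)
= 17.39 × (0.7179 − 0.2861) + 4.191 × 0.2861 = 8.706 mg/L.
DO = 11.2 − 8.706 = 2.494 mg/L.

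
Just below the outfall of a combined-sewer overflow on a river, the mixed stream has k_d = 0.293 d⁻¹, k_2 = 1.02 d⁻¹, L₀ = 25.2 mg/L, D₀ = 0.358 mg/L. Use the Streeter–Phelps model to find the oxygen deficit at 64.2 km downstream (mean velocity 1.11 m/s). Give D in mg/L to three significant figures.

D ≈ 3.40 mg/L

Travel time t = x/v = 64.2 km / (1.11 m/s) = 64200 m / 1.11 m/s = 57840 s = 0.6694 d.
k_d L₀/(k_2−k_d) = 0.293×25.2/(1.02−0.293) = 7.384/0.7270 = 10.16 mg/L.
e^(−k_d t) = e^(−0.293×0.6694) = 0.8219; e^(−k_2 t) = e^(−1.02×0.6694) = 0.5052.
D = 10.16 × (0.8219 − 0.5052) + 0.358 × 0.5052 = 3.216 + 0.1809 = 3.397 mg/L.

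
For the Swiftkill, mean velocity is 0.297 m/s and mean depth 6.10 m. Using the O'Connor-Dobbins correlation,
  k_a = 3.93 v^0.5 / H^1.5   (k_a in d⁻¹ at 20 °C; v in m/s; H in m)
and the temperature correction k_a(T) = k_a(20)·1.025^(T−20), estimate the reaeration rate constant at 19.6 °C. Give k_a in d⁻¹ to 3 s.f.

k_a(20) = 3.93 × 0.297^0.5 / 6.10^1.5 = 3.93 × 0.5450 / 15.07 = 0.1422 d⁻¹.
k_a(19.6) = 0.1422 × 1.025^(19.6−20) = 0.1422 × 0.9902 = 0.1408 d⁻¹.

k_a ≈ 0.141 d⁻¹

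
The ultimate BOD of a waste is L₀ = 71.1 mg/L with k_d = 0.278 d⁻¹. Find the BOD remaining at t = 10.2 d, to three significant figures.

L ≈ 4.17 mg/L

L_t = L₀ e^(−k_d t) = 71.1 × e^(−0.278×10.2) = 71.1 × 0.05868 = 4.172 mg/L.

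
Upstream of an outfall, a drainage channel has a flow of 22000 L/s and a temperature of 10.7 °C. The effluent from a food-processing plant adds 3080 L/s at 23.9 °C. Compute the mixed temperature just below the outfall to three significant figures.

12.3 °C

Flow-weighted mixing: C = (Q_r C_r + Q_w C_w)/(Q_r + Q_w)
= (22000×10.7 + 3080×23.9)/(22000 + 3080) = 309000/25080 = 12.32 °C.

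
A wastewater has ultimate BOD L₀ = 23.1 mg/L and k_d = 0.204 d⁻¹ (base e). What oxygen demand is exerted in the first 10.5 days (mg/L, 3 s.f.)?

y_t = L₀(1 − e^(−k_d t)) = 23.1 × (1 − e^(−0.204×10.5))
= 23.1 × (1 − 0.1174) = 23.1 × 0.8826 = 20.39 mg/L.

y ≈ 20.4 mg/L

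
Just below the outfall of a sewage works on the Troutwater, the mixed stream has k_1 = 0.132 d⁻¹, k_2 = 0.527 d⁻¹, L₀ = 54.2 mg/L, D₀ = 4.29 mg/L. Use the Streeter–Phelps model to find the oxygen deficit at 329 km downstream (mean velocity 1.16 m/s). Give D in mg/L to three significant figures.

D ≈ 9.29 mg/L

Travel time t = x/v = 329 km / (1.16 m/s) = 329000 m / 1.16 m/s = 283600 s = 3.283 d.
k_1 L₀/(k_2−k_1) = 0.132×54.2/(0.527−0.132) = 7.154/0.3950 = 18.11 mg/L.
e^(−k_1 t) = e^(−0.132×3.283) = 0.6484; e^(−k_2 t) = e^(−0.527×3.283) = 0.1773.
D = 18.11 × (0.6484 − 0.1773) + 4.29 × 0.1773 = 8.532 + 0.7606 = 9.293 mg/L.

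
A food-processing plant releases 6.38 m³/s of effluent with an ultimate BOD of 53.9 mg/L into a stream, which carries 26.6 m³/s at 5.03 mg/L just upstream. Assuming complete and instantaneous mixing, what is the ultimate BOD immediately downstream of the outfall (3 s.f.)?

Flow-weighted mixing: C = (Q_r C_r + Q_w C_w)/(Q_r + Q_w)
= (26.6×5.03 + 6.38×53.9)/(26.6 + 6.38) = 477.7/32.98 = 14.48 mg/L.

14.5 mg/L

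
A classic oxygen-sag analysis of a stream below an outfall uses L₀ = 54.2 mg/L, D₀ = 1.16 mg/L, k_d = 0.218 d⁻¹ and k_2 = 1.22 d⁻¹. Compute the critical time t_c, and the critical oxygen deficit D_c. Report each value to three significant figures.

t_c ≈ 1.62 d; D_c ≈ 6.81 mg/L

At the critical point dD/dt = 0, so k_d L₀ e^(−k_d t) = k_2 D. Substituting D(t) from the Streeter–Phelps equation and solving for t gives
t_c = ln[(k_2/k_d)(1 − D₀(k_2−k_d)/(k_d L₀))] / (k_2−k_d).
Here k_2−k_d = 1.002 d⁻¹ and 1 − D₀(k_2−k_d)/(k_d L₀) = 1 − 1.16×1.002/(0.218×54.2) = 0.9016, so
t_c = ln(5.596 × 0.9016) / 1.002 = 1.619 / 1.002 = 1.615 d.
D_c = (k_d/k_2) L₀ e^(−k_d t_c) = (0.218/1.22) × 54.2 × e^(−0.218×1.615) = 0.1787 × 54.2 × 0.7032 = 6.810 mg/L.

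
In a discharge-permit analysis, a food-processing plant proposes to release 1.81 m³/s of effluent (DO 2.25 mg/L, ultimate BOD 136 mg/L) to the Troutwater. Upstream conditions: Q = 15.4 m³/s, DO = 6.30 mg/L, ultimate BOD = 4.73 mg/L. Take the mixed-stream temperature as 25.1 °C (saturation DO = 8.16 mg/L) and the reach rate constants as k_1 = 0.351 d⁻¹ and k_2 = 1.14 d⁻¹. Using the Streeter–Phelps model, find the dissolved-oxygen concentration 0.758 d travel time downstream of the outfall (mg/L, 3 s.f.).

Mixed DO = (15.4×6.30 + 1.81×2.25)/(15.4+1.81) = 101.1/17.21 = 5.874 mg/L.
Mixed L₀ = (15.4×4.73 + 1.81×136)/(17.21) = 319.0/17.21 = 18.54 mg/L.
Initial deficit D₀ = C_s − DO₀ = 8.16 − 5.874 = 2.286 mg/L.
D(0.758) = [0.351×18.54/(1.14−0.351)](e^(−0.351×0.758) − e^(−1.14×0.758)) + 2.286 e^(−1.14×0.758)
= 8.246 × (0.7664 − 0.4214) + 2.286 × 0.4214 = 3.808 mg/L.
DO = 8.16 − 3.808 = 4.352 mg/L.

DO ≈ 4.35 mg/L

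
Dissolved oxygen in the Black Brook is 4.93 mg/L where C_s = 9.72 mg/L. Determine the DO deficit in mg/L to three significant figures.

D ≈ 4.79 mg/L

D = C_s − C = 9.72 − 4.93 = 4.79 mg/L.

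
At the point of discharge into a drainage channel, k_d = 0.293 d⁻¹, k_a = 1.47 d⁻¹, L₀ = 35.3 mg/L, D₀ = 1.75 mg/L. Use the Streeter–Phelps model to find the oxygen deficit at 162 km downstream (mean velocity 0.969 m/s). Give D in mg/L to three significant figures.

D ≈ 4.58 mg/L

Travel time t = x/v = 162 km / (0.969 m/s) = 162000 m / 0.969 m/s = 167200 s = 1.935 d.
k_d L₀/(k_a−k_d) = 0.293×35.3/(1.47−0.293) = 10.34/1.177 = 8.788 mg/L.
e^(−k_d t) = e^(−0.293×1.935) = 0.5673; e^(−k_a t) = e^(−1.47×1.935) = 0.05817.
D = 8.788 × (0.5673 − 0.05817) + 1.75 × 0.05817 = 4.474 + 0.1018 = 4.575 mg/L.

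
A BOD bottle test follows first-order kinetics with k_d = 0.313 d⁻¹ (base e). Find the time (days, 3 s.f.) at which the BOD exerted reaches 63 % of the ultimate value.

t ≈ 3.18 d

y/L₀ = 1 − e^(−k_d t) = 0.63 ⇒ e^(−k_d t) = 0.370
t = −ln(0.370) / 0.313 = 0.9943 / 0.313 = 3.177 d.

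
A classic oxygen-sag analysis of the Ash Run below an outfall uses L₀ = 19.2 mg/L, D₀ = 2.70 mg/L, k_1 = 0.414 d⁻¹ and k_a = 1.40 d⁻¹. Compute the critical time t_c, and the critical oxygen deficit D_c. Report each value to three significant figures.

t_c ≈ 0.822 d; D_c ≈ 4.04 mg/L

With k_a/k_1 = 3.382 and 1 − D₀(k_a−k_1)/(k_1 L₀) = 0.6651,
t_c = ln(3.382 × 0.6651) / (1.40 − 0.414) = ln(2.249) / 0.9860 = 0.8105/0.9860 = 0.8220 d.
L(t_c) = L₀ e^(−k_1 t_c) = 19.2 × 0.7115 = 13.66 mg/L, and at the critical point k_a D_c = k_1 L, so D_c = (0.414/1.40) × 13.66 = 4.040 mg/L.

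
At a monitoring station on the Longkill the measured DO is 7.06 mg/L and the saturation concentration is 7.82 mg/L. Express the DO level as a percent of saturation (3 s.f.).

% saturation = C/C_s × 100 = 7.06/7.82 × 100 = 90.3 %.

90.3 % saturation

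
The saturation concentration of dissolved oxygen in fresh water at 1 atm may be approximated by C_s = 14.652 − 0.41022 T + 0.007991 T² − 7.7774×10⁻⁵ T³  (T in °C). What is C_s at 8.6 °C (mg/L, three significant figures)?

C_s = 14.652 − 0.41022×8.6 + 0.007991×8.6² − 7.7774×10⁻⁵×8.6³ = 11.67 mg/L.

C_s ≈ 11.7 mg/L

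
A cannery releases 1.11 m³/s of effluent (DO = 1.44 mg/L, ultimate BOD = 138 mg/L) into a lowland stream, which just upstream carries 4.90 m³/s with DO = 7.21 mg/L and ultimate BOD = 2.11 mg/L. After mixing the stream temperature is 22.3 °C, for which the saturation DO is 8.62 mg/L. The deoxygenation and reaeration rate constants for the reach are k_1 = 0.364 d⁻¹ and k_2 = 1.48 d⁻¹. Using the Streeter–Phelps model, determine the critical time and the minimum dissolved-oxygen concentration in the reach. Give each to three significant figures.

t_c ≈ 0.964 d; minimum DO ≈ 3.91 mg/L

Mixed DO = (4.90×7.21 + 1.11×1.44)/(4.90+1.11) = 36.93/6.010 = 6.144 mg/L.
Mixed L₀ = (4.90×2.11 + 1.11×138)/(6.010) = 163.5/6.010 = 27.21 mg/L.
Initial deficit D₀ = C_s − DO₀ = 8.62 − 6.144 = 2.476 mg/L.
t_c = (1/1.116) ln[(1.48/0.364)(1 − 2.476×1.116/(0.364×27.21))] = 0.8961 × ln(2.932) = 0.9638 d.
D_c = (0.364/1.48) × 27.21 × e^(−0.364×0.9638) = 0.2459 × 27.21 × 0.7041 = 4.712 mg/L.
Minimum DO = 8.62 − 4.712 = 3.908 mg/L.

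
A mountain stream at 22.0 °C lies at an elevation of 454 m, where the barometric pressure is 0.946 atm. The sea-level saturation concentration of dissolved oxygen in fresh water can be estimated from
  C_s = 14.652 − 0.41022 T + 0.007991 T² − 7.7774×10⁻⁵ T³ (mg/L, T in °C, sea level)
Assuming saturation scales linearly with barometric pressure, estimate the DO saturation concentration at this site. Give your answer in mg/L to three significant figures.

At sea level: C_s = 14.652 − 0.41022×22.0 + 0.007991×22.0² − 7.7774×10⁻⁵×22.0³ = 8.667 mg/L.
Pressure correction: C_s' = 8.667 × 0.946 = 8.199 mg/L.

C_s ≈ 8.20 mg/L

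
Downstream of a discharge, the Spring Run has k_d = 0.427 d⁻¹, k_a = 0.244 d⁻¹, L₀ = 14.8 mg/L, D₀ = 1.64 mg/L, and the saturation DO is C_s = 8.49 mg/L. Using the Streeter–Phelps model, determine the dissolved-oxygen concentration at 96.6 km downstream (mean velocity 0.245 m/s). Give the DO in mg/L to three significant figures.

Travel time t = x/v = 96.6 km / (0.245 m/s) = 96600 m / 0.245 m/s = 394300 s = 4.563 d.
k_d L₀/(k_a−k_d) = 0.427×14.8/(0.244−0.427) = 6.320/-0.1830 = -34.53 mg/L.
e^(−k_d t) = e^(−0.427×4.563) = 0.1425; e^(−k_a t) = e^(−0.244×4.563) = 0.3284.
D = -34.53 × (0.1425 − 0.3284) + 1.64 × 0.3284 = 6.421 + 0.5386 = 6.960 mg/L.
DO = C_s − D = 8.49 − 6.960 = 1.530 mg/L.

DO ≈ 1.53 mg/L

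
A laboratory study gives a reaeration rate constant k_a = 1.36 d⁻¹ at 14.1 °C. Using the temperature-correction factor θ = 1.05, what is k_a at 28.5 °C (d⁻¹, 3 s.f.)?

k_a ≈ 2.75 d⁻¹

k_a(T₂) = k_a(T₁) · θ^(T₂−T₁) = 1.36 × 1.05^(28.5−14.1)
= 1.36 × 1.05^14.4 = 1.36 × 2.019 = 2.746 d⁻¹.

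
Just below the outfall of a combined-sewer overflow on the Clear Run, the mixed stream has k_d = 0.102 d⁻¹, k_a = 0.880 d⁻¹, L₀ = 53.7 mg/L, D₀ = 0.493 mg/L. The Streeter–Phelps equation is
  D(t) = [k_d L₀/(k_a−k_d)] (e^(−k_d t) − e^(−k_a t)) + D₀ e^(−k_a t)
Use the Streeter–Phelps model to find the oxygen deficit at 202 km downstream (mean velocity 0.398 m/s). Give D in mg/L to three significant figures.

Travel time t = x/v = 202 km / (0.398 m/s) = 202000 m / 0.398 m/s = 507500 s = 5.874 d.
k_d L₀/(k_a−k_d) = 0.102×53.7/(0.880−0.102) = 5.477/0.7780 = 7.040 mg/L.
e^(−k_d t) = e^(−0.102×5.874) = 0.5493; e^(−k_a t) = e^(−0.880×5.874) = 0.005688.
D = 7.040 × (0.5493 − 0.005688) + 0.493 × 0.005688 = 3.827 + 0.002804 = 3.830 mg/L.

D ≈ 3.83 mg/L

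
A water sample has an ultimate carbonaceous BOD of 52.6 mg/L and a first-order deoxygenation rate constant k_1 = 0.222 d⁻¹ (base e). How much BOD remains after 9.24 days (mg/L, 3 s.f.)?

L ≈ 6.76 mg/L

L_t = L₀ e^(−k_1 t) = 52.6 × e^(−0.222×9.24) = 52.6 × 0.1286 = 6.763 mg/L.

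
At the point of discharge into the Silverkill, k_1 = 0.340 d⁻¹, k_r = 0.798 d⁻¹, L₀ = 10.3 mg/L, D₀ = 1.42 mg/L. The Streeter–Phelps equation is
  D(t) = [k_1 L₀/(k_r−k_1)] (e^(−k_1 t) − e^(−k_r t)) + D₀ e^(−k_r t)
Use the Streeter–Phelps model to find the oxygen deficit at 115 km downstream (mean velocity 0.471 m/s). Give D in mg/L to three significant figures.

D ≈ 2.27 mg/L

Travel time t = x/v = 115 km / (0.471 m/s) = 115000 m / 0.471 m/s = 244200 s = 2.826 d.
k_1 L₀/(k_r−k_1) = 0.340×10.3/(0.798−0.340) = 3.502/0.4580 = 7.646 mg/L.
e^(−k_1 t) = e^(−0.340×2.826) = 0.3826; e^(−k_r t) = e^(−0.798×2.826) = 0.1049.
D = 7.646 × (0.3826 − 0.1049) + 1.42 × 0.1049 = 2.123 + 0.1489 = 2.272 mg/L.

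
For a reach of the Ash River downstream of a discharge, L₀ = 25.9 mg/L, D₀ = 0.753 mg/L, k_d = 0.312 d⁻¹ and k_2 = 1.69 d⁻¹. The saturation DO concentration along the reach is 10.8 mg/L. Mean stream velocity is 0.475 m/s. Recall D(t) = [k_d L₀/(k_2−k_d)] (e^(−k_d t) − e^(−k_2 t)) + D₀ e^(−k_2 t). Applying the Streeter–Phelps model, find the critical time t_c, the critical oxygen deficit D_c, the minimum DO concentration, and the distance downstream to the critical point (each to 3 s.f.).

t_c ≈ 1.13 d; D_c ≈ 3.36 mg/L; min DO ≈ 7.44 mg/L; x_c ≈ 46.2 km

t_c = [1/(k_2−k_d)] ln[(k_2/k_d)(1 − D₀(k_2−k_d)/(k_d L₀))]
= [1/(1.69−0.312)] ln[(1.69/0.312)(1 − 0.753×1.378/(0.312×25.9))]
= (1/1.378) ln[5.417 × 0.8716] = 0.7257 × ln(4.721) = 0.7257 × 1.552 = 1.126 d.
L(t_c) = L₀ e^(−k_d t_c) = 25.9 × 0.7037 = 18.23 mg/L, and at the critical point k_2 D_c = k_d L, so D_c = (0.312/1.69) × 18.23 = 3.365 mg/L.
Minimum DO = C_s − D_c = 10.8 − 3.365 = 7.435 mg/L.
x_c = v t_c = 0.475 m/s × 1.126 d × 86400 s/d = 46220 m ≈ 46.2 km.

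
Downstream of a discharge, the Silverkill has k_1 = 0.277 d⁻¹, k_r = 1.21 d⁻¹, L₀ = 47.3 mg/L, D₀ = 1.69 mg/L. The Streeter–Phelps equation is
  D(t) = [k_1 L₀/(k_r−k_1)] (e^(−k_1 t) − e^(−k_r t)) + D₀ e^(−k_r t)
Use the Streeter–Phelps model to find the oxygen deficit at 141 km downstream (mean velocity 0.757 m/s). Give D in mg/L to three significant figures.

D ≈ 6.82 mg/L

Travel time t = x/v = 141 km / (0.757 m/s) = 141000 m / 0.757 m/s = 186300 s = 2.156 d.
k_1 L₀/(k_r−k_1) = 0.277×47.3/(1.21−0.277) = 13.10/0.9330 = 14.04 mg/L.
e^(−k_1 t) = e^(−0.277×2.156) = 0.5504; e^(−k_r t) = e^(−1.21×2.156) = 0.07364.
D = 14.04 × (0.5504 − 0.07364) + 1.69 × 0.07364 = 6.695 + 0.1245 = 6.819 mg/L.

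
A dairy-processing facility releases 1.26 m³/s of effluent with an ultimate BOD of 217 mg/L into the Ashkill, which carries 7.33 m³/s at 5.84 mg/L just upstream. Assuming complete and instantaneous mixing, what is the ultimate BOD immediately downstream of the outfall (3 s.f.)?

36.8 mg/L

Flow-weighted mixing: C = (Q_r C_r + Q_w C_w)/(Q_r + Q_w)
= (7.33×5.84 + 1.26×217)/(7.33 + 1.26) = 316.2/8.590 = 36.81 mg/L.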